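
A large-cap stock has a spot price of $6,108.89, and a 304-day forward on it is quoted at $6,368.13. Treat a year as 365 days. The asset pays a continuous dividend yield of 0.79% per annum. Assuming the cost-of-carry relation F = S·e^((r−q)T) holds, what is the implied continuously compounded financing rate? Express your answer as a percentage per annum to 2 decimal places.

5.78%

From F = S·e^((r−q)T): (r − q) = ln(F/S)/T
ln(6368.13/6108.89) = ln(1.042437) = 0.041561
(r − q) = 0.041561 / (304/365) = 0.049901
r = ln(F/S)/T + q = 0.049901 + 0.0079 = 0.057801
r = 5.78%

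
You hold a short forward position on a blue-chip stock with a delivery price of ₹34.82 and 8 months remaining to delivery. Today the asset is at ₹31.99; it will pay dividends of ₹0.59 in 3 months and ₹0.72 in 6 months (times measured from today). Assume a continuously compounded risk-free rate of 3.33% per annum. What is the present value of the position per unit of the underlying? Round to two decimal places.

₹3.36

PV(remaining dividends) I = 0.59·e^(−0.0333·3/12) + 0.72·e^(−0.0333·6/12) = 1.2932
Current forward F = (S − I)·e^(rT) = (31.99 − 1.2932)·e^(0.0333·8/12) = 30.6968 × 1.022448 = 31.3859
Value (long) = (F − K)·e^(−rT) = (31.3859 − 34.82) × 0.978045 = -3.3587
Short position value = −(long value) = ₹3.36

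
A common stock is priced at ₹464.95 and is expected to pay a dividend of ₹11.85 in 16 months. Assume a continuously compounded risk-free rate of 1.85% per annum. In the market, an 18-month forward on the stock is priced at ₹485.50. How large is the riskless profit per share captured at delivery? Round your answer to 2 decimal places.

PV(dividends) I = 11.85·e^(−0.0185·16/12) = 11.5613
Fair forward F* = (S − I)·e^(rT) = (464.95 − 11.5613)·e^0.027750 = 453.3887 × 1.028139 = 466.1466
Market ₹485.50 > fair 466.1466: forward overpriced → cash-and-carry (borrow at r, buy the stock and collect the dividends, short the forward).
Profit at T = |F_mkt − F*| = |485.50 − 466.1466| = ₹19.35 per share

₹19.35 per share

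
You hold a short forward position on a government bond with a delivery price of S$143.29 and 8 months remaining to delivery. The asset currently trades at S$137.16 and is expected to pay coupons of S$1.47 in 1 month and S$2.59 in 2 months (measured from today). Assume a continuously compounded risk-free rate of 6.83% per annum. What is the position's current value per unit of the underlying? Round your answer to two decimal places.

S$3.77

PV(remaining coupons) I = 1.47·e^(−0.0683·1/12) + 2.59·e^(−0.0683·2/12) = 4.0223
Current forward F = (S − I)·e^(rT) = (137.16 − 4.0223)·e^(0.0683·8/12) = 133.1377 × 1.046586 = 139.3401
Value (long) = (F − K)·e^(−rT) = (139.3401 − 143.29) × 0.955488 = -3.7741
Short position value = −(long value) = S$3.77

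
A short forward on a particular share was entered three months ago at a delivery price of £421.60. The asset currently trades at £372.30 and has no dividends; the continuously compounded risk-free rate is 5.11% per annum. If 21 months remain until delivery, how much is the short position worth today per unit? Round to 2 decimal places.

£13.24

Current fair forward for the remaining 21 months: F = S·e^(r·T), r = 0.0511
F = 372.30 · e^(0.0511 × 21/12) = 372.30 × 1.093545 = 407.1268
Value of long forward = (F − K)·e^(−rT) = (407.1268 − 421.60) · e^(−0.0511·21/12)
= -14.4732 × 0.914457 = -13.24
Short position value = −(long value) = £13.24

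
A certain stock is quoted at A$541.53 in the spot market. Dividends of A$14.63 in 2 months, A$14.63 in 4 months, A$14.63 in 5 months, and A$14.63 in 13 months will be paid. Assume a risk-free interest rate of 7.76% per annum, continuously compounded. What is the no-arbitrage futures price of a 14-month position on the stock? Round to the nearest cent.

A$531.19

PV(dividends) I = 14.63·e^(−0.0776·2/12) + 14.63·e^(−0.0776·4/12) + 14.63·e^(−0.0776·5/12) + 14.63·e^(−0.0776·13/12)
I = 14.4420 + 14.2564 + 14.1645 + 13.4504 = 56.3133
F = (S − I)·e^(rT) = (541.53 − 56.3133) · e^(0.0776·14/12)
= 485.2167 · e^0.090533 = 485.2167 × 1.094758 = A$531.19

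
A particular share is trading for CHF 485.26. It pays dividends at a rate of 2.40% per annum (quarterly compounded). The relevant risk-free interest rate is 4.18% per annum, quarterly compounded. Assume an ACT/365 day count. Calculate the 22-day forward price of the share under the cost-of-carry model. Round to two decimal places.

F = S · (1+r/4)^(4T) / (1+q/4)^(4T)
= 485.26 × 1.002510 / 1.001443 = 485.26 × 1.001065
F = CHF 485.78

CHF 485.78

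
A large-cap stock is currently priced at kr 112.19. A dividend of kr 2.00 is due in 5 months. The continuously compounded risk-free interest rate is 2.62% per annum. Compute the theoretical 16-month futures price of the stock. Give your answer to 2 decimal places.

kr 114.13

PV(dividends) I = 2.00·e^(−0.0262·5/12)
I = 1.9783
F = (S − I)·e^(rT) = (112.19 − 1.9783) · e^(0.0262·16/12)
= 110.2117 · e^0.034933 = 110.2117 × 1.035550 = kr 114.13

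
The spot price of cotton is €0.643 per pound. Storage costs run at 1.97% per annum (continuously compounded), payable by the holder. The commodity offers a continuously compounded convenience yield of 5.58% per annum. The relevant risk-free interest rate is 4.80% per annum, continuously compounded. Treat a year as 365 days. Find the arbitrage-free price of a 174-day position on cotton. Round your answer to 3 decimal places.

Net carry = r + u − y = 0.0480 + 0.0197 − 0.0558 = 0.0119
F = S·e^((r+u−y)T) = 0.643 · e^(0.0119 × 174/365) = 0.643 · e^0.005673
= 0.643 × 1.005689 = €0.647 per pound

€0.647 per pound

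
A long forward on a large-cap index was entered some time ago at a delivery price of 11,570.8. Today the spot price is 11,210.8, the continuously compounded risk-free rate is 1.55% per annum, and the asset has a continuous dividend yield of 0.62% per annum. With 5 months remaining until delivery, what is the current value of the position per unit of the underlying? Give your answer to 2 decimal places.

-314.44

Current fair forward for the remaining 5 months: F = S·e^((r − q)·T), (r − q) = 0.0155 − 0.0062 = 0.0093
F = 11210.8 · e^(0.0093 × 5/12) = 11210.8 × 1.00388252 = 11254.3262
Value of long forward = (F − K)·e^(−rT) = (11254.3262 − 11570.8) · e^(−0.0155·5/12)
= -316.4738 × 0.99356248 = -314.44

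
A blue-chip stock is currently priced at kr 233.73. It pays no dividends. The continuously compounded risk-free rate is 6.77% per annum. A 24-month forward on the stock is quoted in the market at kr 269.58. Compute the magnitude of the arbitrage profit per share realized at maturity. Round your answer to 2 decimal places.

Fair forward: F* = S·e^(carry·T), with carry = r = 0.0677
F* = 233.73 · e^(0.0677 × 24/12) = 233.73 · e^0.135400 = 233.73 × 1.144995 = kr 267.6197
Market kr 269.58 > fair kr 267.6197: forward overpriced → cash-and-carry (buy spot, short the forward).
At maturity, profit = |F_mkt − F*| = |269.58 − 267.6197| = kr 1.96 per share

kr 1.96 per share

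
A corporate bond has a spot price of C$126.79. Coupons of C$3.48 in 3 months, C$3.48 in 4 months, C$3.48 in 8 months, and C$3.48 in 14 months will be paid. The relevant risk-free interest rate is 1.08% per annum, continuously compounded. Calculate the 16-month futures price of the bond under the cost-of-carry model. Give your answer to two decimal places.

C$114.60

PV(coupons) I = 3.48·e^(−0.0108·3/12) + 3.48·e^(−0.0108·4/12) + 3.48·e^(−0.0108·8/12) + 3.48·e^(−0.0108·14/12)
I = 3.4706 + 3.4675 + 3.4550 + 3.4364 = 13.8295
F = (S − I)·e^(rT) = (126.79 − 13.8295) · e^(0.0108·16/12)
= 112.9605 · e^0.014400 = 112.9605 × 1.014504 = C$114.60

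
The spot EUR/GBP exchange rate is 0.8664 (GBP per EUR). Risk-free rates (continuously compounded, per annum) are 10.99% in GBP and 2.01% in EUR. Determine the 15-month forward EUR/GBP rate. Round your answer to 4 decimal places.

F = S·e^((r_GBP − r_EUR)T) = 0.8664 · e^((0.1099 − 0.0201) × 15/12)
= 0.8664 · e^0.112250 = 0.8664 × 1.118793
F = 0.9693 GBP per EUR

0.9693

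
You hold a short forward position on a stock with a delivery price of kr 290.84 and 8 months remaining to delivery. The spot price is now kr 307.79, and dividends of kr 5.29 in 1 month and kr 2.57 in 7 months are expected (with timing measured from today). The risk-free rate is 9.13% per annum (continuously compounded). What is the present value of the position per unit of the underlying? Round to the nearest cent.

-kr 26.44

PV(remaining dividends) I = 5.29·e^(−0.0913·1/12) + 2.57·e^(−0.0913·7/12) = 7.6866
Current forward F = (S − I)·e^(rT) = (307.79 − 7.6866)·e^(0.0913·8/12) = 300.1034 × 1.062757 = 318.9370
Value (long) = (F − K)·e^(−rT) = (318.9370 − 290.84) × 0.940949 = 26.4378
Short position value = −(long value) = -kr 26.44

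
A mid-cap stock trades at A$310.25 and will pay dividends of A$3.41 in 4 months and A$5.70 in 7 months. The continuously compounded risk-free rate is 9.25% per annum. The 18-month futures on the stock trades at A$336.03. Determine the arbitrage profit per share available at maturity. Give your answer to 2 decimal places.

A$10.39 per share

PV(dividends) I = 3.41·e^(−0.0925·4/12) + 5.70·e^(−0.0925·7/12) = 8.7071
Fair futures F* = (S − I)·e^(rT) = (310.25 − 8.7071)·e^0.138750 = 301.5429 × 1.148837 = 346.4236
Market A$336.03 < fair 346.4236: forward underpriced → reverse cash-and-carry (short the stock, invest proceeds at r, pay the dividends, go long the forward).
Profit at T = |F_mkt − F*| = |336.03 − 346.4236| = A$10.39 per share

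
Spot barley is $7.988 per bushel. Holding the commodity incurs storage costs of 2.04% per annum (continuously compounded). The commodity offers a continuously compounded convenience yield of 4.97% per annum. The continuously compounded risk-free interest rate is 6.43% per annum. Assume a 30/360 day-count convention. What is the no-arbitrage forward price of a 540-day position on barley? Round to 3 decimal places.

Net carry = r + u − y = 0.0643 + 0.0204 − 0.0497 = 0.0350
F = S·e^((r+u−y)T) = 7.988 · e^(0.0350 × 540/360) = 7.988 · e^0.052500
= 7.988 × 1.053903 = $8.419 per bushel

$8.419 per bushel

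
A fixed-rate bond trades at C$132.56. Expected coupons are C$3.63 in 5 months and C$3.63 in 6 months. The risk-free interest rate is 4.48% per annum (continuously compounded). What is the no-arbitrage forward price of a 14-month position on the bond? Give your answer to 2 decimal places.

PV(coupons) I = 3.63·e^(−0.0448·5/12) + 3.63·e^(−0.0448·6/12)
I = 3.5629 + 3.5496 = 7.1125
F = (S − I)·e^(rT) = (132.56 − 7.1125) · e^(0.0448·14/12)
= 125.4475 · e^0.052267 = 125.4475 × 1.053657 = C$132.18

C$132.18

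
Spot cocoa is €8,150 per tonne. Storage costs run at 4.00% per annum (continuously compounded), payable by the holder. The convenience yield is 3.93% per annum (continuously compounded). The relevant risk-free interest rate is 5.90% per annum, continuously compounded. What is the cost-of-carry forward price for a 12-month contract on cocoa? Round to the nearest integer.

Net carry = r + u − y = 0.0590 + 0.0400 − 0.0393 = 0.0597
F = S·e^((r+u−y)T) = 8150 · e^(0.0597 × 12/12) = 8150 · e^0.059700
= 8150 × 1.061518 = €8,651 per tonne

€8,651 per tonne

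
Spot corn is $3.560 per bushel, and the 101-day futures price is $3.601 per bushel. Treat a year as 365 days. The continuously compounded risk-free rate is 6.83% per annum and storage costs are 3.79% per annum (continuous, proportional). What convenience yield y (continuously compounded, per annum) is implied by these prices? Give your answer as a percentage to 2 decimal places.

6.48%

F = S·e^((r+u−y)T) ⇒ (r+u−y) = ln(F/S)/T
ln(3.601/3.560) = 0.011451; /T ⇒ 0.041382
y = r + u − ln(F/S)/T = 0.0683 + 0.0379 − 0.041382 = 0.064818
y = 6.48%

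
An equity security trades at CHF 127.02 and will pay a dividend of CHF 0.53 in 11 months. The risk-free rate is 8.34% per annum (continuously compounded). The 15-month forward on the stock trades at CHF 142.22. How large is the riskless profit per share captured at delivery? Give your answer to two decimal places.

CHF 1.79 per share

PV(dividends) I = 0.53·e^(−0.0834·11/12) = 0.4910
Fair forward F* = (S − I)·e^(rT) = (127.02 − 0.4910)·e^0.104250 = 126.5290 × 1.109878 = 140.4318
Market CHF 142.22 > fair 140.4318: forward overpriced → cash-and-carry (borrow at r, buy the stock and collect the dividends, short the forward).
Profit at T = |F_mkt − F*| = |142.22 − 140.4318| = CHF 1.79 per share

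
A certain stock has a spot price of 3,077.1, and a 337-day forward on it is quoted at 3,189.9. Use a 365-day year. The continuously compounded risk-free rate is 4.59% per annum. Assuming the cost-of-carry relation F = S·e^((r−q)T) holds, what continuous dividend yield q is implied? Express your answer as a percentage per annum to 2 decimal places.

0.69%

From F = S·e^((r−q)T): (r − q) = ln(F/S)/T
ln(3189.9/3077.1) = ln(1.036658) = 0.036002
(r − q) = 0.036002 / (337/365) = 0.038993
q = r − ln(F/S)/T = 0.0459 − 0.038993 = 0.006907
q = 0.69%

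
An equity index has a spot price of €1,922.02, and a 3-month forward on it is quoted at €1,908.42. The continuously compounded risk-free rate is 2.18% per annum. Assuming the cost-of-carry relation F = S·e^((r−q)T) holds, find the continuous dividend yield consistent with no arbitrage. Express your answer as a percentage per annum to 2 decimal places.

From F = S·e^((r−q)T): (r − q) = ln(F/S)/T
ln(1908.42/1922.02) = ln(0.992924) = -0.007101
(r − q) = -0.007101 / (3/12) = -0.028404
q = r − ln(F/S)/T = 0.0218 + 0.028404 = 0.050204
q = 5.02%

5.02%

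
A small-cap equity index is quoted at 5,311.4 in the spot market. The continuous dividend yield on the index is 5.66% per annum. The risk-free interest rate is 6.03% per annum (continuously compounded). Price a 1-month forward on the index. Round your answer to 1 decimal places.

F = S·e^((r − q)T) = 5311.4 · e^((0.0603 − 0.0566) × 1/12)
= 5311.4 · e^0.000308 = 5311.4 × 1.000308
F = 5,313.0

5,313.0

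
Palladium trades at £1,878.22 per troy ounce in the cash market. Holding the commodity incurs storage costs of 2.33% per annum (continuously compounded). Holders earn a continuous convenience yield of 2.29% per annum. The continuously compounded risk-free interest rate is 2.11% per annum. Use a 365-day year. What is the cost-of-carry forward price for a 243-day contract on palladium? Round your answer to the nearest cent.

£1,905.30 per troy ounce

Net carry = r + u − y = 0.0211 + 0.0233 − 0.0229 = 0.0215
F = S·e^((r+u−y)T) = 1878.22 · e^(0.0215 × 243/365) = 1878.22 · e^0.01431370
= 1878.22 × 1.01441663 = £1,905.30 per troy ounce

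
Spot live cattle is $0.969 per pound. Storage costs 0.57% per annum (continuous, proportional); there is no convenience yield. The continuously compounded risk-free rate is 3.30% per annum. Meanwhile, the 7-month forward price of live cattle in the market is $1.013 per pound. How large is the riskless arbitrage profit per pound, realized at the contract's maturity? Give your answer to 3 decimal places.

$0.022 per pound

Fair forward: F* = S·e^(carry·T), with carry = (r + u) = 0.0330 + 0.0057 = 0.0387
F* = 0.969 · e^(0.0387 × 7/12) = 0.969 · e^0.022575 = 0.969 × 1.022832 = $0.9911
Market $1.013 > fair $0.9911: forward overpriced → cash-and-carry (buy spot, short the forward).
At maturity, profit = |F_mkt − F*| = |1.013 − 0.9911| = $0.022 per pound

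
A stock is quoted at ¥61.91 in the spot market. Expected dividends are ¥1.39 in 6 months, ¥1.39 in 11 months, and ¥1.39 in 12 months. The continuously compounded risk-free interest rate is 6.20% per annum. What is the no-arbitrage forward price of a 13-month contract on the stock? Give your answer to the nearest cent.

¥61.97

PV(dividends) I = 1.39·e^(−0.0620·6/12) + 1.39·e^(−0.0620·11/12) + 1.39·e^(−0.0620·12/12)
I = 1.3476 + 1.3132 + 1.3064 = 3.9672
F = (S − I)·e^(rT) = (61.91 − 3.9672) · e^(0.0620·13/12)
= 57.9428 · e^0.067167 = 57.9428 × 1.069474 = ¥61.97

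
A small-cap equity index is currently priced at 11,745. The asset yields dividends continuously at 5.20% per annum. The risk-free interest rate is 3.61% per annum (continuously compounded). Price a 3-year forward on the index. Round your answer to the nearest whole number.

11,198

F = S·e^((r − q)T) = 11745 · e^((0.0361 − 0.0520) × 3)
= 11745 · e^-0.047700 = 11745 × 0.953420
F = 11,198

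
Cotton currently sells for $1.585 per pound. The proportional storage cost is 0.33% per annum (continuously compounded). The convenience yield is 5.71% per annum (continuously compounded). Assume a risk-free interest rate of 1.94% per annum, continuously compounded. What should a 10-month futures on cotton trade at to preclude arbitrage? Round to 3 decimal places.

$1.540 per pound

Net carry = r + u − y = 0.0194 + 0.0033 − 0.0571 = -0.0344
F = S·e^((r+u−y)T) = 1.585 · e^(-0.0344 × 10/12) = 1.585 · e^-0.028667
= 1.585 × 0.971740 = $1.540 per pound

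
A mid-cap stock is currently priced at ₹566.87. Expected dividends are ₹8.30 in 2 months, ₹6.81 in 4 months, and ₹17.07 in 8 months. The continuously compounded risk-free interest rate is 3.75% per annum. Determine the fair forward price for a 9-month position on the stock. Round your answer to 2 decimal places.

PV(dividends) I = 8.30·e^(−0.0375·2/12) + 6.81·e^(−0.0375·4/12) + 17.07·e^(−0.0375·8/12)
I = 8.2483 + 6.7254 + 16.6485 = 31.6222
F = (S − I)·e^(rT) = (566.87 − 31.6222) · e^(0.0375·9/12)
= 535.2478 · e^0.028125 = 535.2478 × 1.028524 = ₹550.52

₹550.52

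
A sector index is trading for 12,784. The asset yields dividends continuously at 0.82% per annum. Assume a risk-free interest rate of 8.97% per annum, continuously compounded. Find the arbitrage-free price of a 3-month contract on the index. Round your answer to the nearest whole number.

13,047

F = S·e^((r − q)T) = 12784 · e^((0.0897 − 0.0082) × 3/12)
= 12784 · e^0.020375 = 12784 × 1.020584
F = 13,047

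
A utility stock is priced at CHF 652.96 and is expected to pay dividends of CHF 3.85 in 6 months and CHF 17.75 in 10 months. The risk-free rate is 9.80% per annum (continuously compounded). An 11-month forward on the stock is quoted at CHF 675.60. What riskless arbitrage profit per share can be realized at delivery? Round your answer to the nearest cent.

CHF 16.83 per share

PV(dividends) I = 3.85·e^(−0.0980·6/12) + 17.75·e^(−0.0980·10/12) = 20.0239
Fair forward F* = (S − I)·e^(rT) = (652.96 − 20.0239)·e^0.089833 = 632.9361 × 1.093992 = 692.4270
Market CHF 675.60 < fair 692.4270: forward underpriced → reverse cash-and-carry (short the stock, invest proceeds at r, pay the dividends, go long the forward).
Profit at T = |F_mkt − F*| = |675.60 − 692.4270| = CHF 16.83 per share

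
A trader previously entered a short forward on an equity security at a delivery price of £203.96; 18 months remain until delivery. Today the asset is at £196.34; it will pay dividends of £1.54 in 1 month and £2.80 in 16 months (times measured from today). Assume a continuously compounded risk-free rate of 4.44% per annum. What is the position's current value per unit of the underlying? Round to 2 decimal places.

PV(remaining dividends) I = 1.54·e^(−0.0444·1/12) + 2.80·e^(−0.0444·16/12) = 4.1734
Current forward F = (S − I)·e^(rT) = (196.34 − 4.1734)·e^(0.0444·18/12) = 192.1666 × 1.068868 = 205.4007
Value (long) = (F − K)·e^(−rT) = (205.4007 − 203.96) × 0.935569 = 1.3479
Short position value = −(long value) = -£1.35

-£1.35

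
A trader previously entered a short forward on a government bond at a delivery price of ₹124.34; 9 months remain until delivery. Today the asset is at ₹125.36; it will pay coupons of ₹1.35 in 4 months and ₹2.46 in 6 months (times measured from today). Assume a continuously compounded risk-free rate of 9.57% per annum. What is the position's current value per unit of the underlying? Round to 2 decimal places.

-₹5.98

PV(remaining coupons) I = 1.35·e^(−0.0957·4/12) + 2.46·e^(−0.0957·6/12) = 3.6527
Current forward F = (S − I)·e^(rT) = (125.36 − 3.6527)·e^(0.0957·9/12) = 121.7073 × 1.074414 = 130.7640
Value (long) = (F − K)·e^(−rT) = (130.7640 − 124.34) × 0.930740 = 5.9791
Short position value = −(long value) = -₹5.98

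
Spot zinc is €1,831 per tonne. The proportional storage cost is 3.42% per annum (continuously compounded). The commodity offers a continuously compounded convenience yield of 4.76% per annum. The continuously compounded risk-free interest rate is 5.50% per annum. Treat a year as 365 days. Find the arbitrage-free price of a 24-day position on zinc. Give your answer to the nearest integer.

€1,836 per tonne

Net carry = r + u − y = 0.0550 + 0.0342 − 0.0476 = 0.0416
F = S·e^((r+u−y)T) = 1831 · e^(0.0416 × 24/365) = 1831 · e^0.002735
= 1831 × 1.002739 = €1,836 per tonne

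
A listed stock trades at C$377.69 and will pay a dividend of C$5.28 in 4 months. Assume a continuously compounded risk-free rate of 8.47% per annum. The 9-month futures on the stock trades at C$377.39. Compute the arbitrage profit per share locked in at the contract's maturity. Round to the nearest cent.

PV(dividends) I = 5.28·e^(−0.0847·4/12) = 5.1330
Fair futures F* = (S − I)·e^(rT) = (377.69 − 5.1330)·e^0.063525 = 372.5570 × 1.065586 = 396.9915
Market C$377.39 < fair 396.9915: forward underpriced → reverse cash-and-carry (short the stock, invest proceeds at r, pay the dividends, go long the forward).
Profit at T = |F_mkt − F*| = |377.39 − 396.9915| = C$19.60 per share

C$19.60 per share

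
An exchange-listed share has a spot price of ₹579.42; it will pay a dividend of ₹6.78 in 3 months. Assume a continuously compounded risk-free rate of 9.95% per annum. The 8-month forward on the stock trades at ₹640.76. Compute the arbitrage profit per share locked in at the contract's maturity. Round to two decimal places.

₹28.67 per share

PV(dividends) I = 6.78·e^(−0.0995·3/12) = 6.6134
Fair forward F* = (S − I)·e^(rT) = (579.42 − 6.6134)·e^0.066333 = 572.8066 × 1.068582 = 612.0908
Market ₹640.76 > fair 612.0908: forward overpriced → cash-and-carry (borrow at r, buy the stock and collect the dividends, short the forward).
Profit at T = |F_mkt − F*| = |640.76 − 612.0908| = ₹28.67 per share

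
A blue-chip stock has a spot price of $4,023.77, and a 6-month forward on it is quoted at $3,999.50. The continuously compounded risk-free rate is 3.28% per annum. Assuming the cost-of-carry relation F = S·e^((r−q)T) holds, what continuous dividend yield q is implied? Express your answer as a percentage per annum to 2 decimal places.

From F = S·e^((r−q)T): (r − q) = ln(F/S)/T
ln(3999.50/4023.77) = ln(0.993968) = -0.006050
(r − q) = -0.006050 / (6/12) = -0.012100
q = r − ln(F/S)/T = 0.0328 + 0.012100 = 0.044900
q = 4.49%

4.49%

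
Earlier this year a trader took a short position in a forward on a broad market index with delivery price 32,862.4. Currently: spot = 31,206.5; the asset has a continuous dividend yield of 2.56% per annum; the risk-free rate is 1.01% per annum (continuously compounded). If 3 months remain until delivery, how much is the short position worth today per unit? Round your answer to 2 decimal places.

Current fair forward for the remaining 3 months: F = S·e^((r − q)·T), (r − q) = 0.0101 − 0.0256 = -0.0155
F = 31206.5 · e^(-0.0155 × 3/12) = 31206.5 × 0.99613250 = 31085.8089
Value of long forward = (F − K)·e^(−rT) = (31085.8089 − 32862.4) · e^(−0.0101·3/12)
= -1776.5911 × 0.99747819 = -1772.11
Short position value = −(long value) = 1772.11

1772.11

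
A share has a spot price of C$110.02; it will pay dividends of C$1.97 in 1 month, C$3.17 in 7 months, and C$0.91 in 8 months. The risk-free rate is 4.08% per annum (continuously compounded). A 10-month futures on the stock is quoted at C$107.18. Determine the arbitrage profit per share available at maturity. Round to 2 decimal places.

C$0.50 per share

PV(dividends) I = 1.97·e^(−0.0408·1/12) + 3.17·e^(−0.0408·7/12) + 0.91·e^(−0.0408·8/12) = 5.9443
Fair futures F* = (S − I)·e^(rT) = (110.02 − 5.9443)·e^0.034000 = 104.0757 × 1.034585 = 107.6752
Market C$107.18 < fair 107.6752: forward underpriced → reverse cash-and-carry (short the stock, invest proceeds at r, pay the dividends, go long the forward).
Profit at T = |F_mkt − F*| = |107.18 − 107.6752| = C$0.50 per share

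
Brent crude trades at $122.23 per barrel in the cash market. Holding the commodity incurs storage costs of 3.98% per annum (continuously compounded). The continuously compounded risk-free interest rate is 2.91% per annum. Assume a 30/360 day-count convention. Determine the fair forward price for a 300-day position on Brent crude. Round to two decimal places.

$129.45 per barrel

Net carry = r + u − y = 0.0291 + 0.0398 − 0.0000 = 0.0689
F = S·e^((r+u−y)T) = 122.23 · e^(0.0689 × 300/360) = 122.23 · e^0.057417
= 122.23 × 1.059097 = $129.45 per barrel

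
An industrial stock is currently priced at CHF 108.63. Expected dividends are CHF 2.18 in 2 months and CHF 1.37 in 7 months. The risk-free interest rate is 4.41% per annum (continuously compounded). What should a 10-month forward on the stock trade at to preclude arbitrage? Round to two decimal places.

PV(dividends) I = 2.18·e^(−0.0441·2/12) + 1.37·e^(−0.0441·7/12)
I = 2.1640 + 1.3352 = 3.4992
F = (S − I)·e^(rT) = (108.63 − 3.4992) · e^(0.0441·10/12)
= 105.1308 · e^0.036750 = 105.1308 × 1.037434 = CHF 109.07

CHF 109.07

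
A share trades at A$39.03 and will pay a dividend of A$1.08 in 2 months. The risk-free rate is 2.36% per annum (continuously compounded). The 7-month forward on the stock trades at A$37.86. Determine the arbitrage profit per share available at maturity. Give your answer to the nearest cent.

PV(dividends) I = 1.08·e^(−0.0236·2/12) = 1.0758
Fair forward F* = (S − I)·e^(rT) = (39.03 − 1.0758)·e^0.013767 = 37.9542 × 1.013862 = 38.4803
Market A$37.86 < fair 38.4803: forward underpriced → reverse cash-and-carry (short the stock, invest proceeds at r, pay the dividends, go long the forward).
Profit at T = |F_mkt − F*| = |37.86 − 38.4803| = A$0.62 per share

A$0.62 per share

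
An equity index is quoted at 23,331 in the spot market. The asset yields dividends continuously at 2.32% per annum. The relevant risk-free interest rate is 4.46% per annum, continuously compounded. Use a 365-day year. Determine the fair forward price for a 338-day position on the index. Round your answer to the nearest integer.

23,798

F = S·e^((r − q)T) = 23331 · e^((0.0446 − 0.0232) × 338/365)
= 23331 · e^0.019817 = 23331 × 1.020015
F = 23,798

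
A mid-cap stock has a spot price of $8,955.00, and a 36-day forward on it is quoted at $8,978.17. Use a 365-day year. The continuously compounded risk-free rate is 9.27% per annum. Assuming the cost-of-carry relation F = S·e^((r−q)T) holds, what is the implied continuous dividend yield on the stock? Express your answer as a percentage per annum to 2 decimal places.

From F = S·e^((r−q)T): (r − q) = ln(F/S)/T
ln(8978.17/8955.00) = ln(1.002587) = 0.002584
(r − q) = 0.002584 / (36/365) = 0.026199
q = r − ln(F/S)/T = 0.0927 − 0.026199 = 0.066501
q = 6.65%

6.65%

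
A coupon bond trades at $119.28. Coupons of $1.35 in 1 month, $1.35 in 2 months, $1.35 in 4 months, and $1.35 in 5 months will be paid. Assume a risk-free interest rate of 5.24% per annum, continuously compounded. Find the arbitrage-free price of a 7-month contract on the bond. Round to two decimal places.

$117.49

PV(coupons) I = 1.35·e^(−0.0524·1/12) + 1.35·e^(−0.0524·2/12) + 1.35·e^(−0.0524·4/12) + 1.35·e^(−0.0524·5/12)
I = 1.3441 + 1.3383 + 1.3266 + 1.3208 = 5.3298
F = (S − I)·e^(rT) = (119.28 − 5.3298) · e^(0.0524·7/12)
= 113.9502 · e^0.030567 = 113.9502 × 1.031039 = $117.49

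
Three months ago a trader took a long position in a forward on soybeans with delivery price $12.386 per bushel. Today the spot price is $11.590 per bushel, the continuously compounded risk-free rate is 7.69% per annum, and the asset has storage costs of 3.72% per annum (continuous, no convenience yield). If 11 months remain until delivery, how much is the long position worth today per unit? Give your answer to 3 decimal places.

$0.449 per bushel

Current fair forward for the remaining 11 months: F = S·e^((r + u)·T), (r + u) = 0.0769 + 0.0372 = 0.1141
F = 11.590 · e^(0.1141 × 11/12) = 11.590 × 1.110257 = 12.8679
Value of long forward = (F − K)·e^(−rT) = (12.8679 − 12.386) · e^(−0.0769·11/12)
= 0.4819 × 0.931936 = 0.449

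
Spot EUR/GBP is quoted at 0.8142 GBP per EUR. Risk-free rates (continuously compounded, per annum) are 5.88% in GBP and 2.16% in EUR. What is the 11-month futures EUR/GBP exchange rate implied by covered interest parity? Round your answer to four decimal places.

F = S·e^((r_GBP − r_EUR)T) = 0.8142 · e^((0.0588 − 0.0216) × 11/12)
= 0.8142 · e^0.034100 = 0.8142 × 1.034688
F = 0.8424 GBP per EUR

0.8424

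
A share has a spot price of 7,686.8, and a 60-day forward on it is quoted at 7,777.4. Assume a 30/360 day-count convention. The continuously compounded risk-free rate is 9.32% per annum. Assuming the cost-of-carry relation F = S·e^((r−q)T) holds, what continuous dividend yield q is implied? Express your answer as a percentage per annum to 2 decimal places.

From F = S·e^((r−q)T): (r − q) = ln(F/S)/T
ln(7777.4/7686.8) = ln(1.011786) = 0.011717
(r − q) = 0.011717 / (60/360) = 0.070302
q = r − ln(F/S)/T = 0.0932 − 0.070302 = 0.022898
q = 2.29%

2.29%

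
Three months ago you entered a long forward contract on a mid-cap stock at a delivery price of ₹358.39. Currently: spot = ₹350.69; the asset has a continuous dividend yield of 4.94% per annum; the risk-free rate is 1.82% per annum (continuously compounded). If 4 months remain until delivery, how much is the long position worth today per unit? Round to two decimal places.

-₹11.26

Current fair forward for the remaining 4 months: F = S·e^((r − q)·T), (r − q) = 0.0182 − 0.0494 = -0.0312
F = 350.69 · e^(-0.0312 × 4/12) = 350.69 × 0.989654 = 347.0618
Value of long forward = (F − K)·e^(−rT) = (347.0618 − 358.39) · e^(−0.0182·4/12)
= -11.3282 × 0.993952 = -11.26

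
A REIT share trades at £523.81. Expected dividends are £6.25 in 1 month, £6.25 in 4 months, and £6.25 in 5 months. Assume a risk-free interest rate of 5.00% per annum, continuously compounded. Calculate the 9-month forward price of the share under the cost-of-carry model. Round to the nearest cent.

PV(dividends) I = 6.25·e^(−0.0500·1/12) + 6.25·e^(−0.0500·4/12) + 6.25·e^(−0.0500·5/12)
I = 6.2240 + 6.1467 + 6.1211 = 18.4918
F = (S − I)·e^(rT) = (523.81 − 18.4918) · e^(0.0500·9/12)
= 505.3182 · e^0.037500 = 505.3182 × 1.038212 = £524.63

£524.63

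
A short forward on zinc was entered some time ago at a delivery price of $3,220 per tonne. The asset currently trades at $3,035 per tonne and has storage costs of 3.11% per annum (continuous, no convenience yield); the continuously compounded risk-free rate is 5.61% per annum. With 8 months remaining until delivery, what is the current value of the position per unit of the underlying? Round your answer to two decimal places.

$3.21 per tonne

Current fair forward for the remaining 8 months: F = S·e^((r + u)·T), (r + u) = 0.0561 + 0.0311 = 0.0872
F = 3035 · e^(0.0872 × 8/12) = 3035 × 1.05985630 = 3216.6639
Value of long forward = (F − K)·e^(−rT) = (3216.6639 − 3220) · e^(−0.0561·8/12)
= -3.3361 × 0.96329074 = -3.21
Short position value = −(long value) = $3.21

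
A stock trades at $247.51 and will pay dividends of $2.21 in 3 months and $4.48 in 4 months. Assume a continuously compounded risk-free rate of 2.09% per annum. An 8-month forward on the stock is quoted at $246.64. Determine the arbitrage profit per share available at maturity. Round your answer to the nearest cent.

$2.40 per share

PV(dividends) I = 2.21·e^(−0.0209·3/12) + 4.48·e^(−0.0209·4/12) = 6.6474
Fair forward F* = (S − I)·e^(rT) = (247.51 − 6.6474)·e^0.013933 = 240.8626 × 1.014031 = 244.2421
Market $246.64 > fair 244.2421: forward overpriced → cash-and-carry (borrow at r, buy the stock and collect the dividends, short the forward).
Profit at T = |F_mkt − F*| = |246.64 − 244.2421| = $2.40 per share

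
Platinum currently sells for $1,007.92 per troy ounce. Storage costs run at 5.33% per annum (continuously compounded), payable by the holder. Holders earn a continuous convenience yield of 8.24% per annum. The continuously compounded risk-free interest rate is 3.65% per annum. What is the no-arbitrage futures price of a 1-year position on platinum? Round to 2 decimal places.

$1,015.41 per troy ounce

Net carry = r + u − y = 0.0365 + 0.0533 − 0.0824 = 0.0074
F = S·e^((r+u−y)T) = 1007.92 · e^(0.0074 × 1) = 1007.92 · e^0.00740000
= 1007.92 × 1.00742745 = $1,015.41 per troy ounce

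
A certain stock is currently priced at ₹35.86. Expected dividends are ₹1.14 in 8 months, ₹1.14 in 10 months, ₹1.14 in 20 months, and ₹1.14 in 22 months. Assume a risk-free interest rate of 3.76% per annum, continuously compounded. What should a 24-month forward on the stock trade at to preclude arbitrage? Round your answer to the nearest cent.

₹33.97

PV(dividends) I = 1.14·e^(−0.0376·8/12) + 1.14·e^(−0.0376·10/12) + 1.14·e^(−0.0376·20/12) + 1.14·e^(−0.0376·22/12)
I = 1.1118 + 1.1048 + 1.0708 + 1.0641 = 4.3515
F = (S − I)·e^(rT) = (35.86 − 4.3515) · e^(0.0376·24/12)
= 31.5085 · e^0.075200 = 31.5085 × 1.078100 = ₹33.97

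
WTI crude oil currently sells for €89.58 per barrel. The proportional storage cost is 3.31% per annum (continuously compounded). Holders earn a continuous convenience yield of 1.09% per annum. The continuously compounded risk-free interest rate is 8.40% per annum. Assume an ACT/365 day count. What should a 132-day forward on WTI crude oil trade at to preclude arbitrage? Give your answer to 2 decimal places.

Net carry = r + u − y = 0.0840 + 0.0331 − 0.0109 = 0.1062
F = S·e^((r+u−y)T) = 89.58 · e^(0.1062 × 132/365) = 89.58 · e^0.038407
= 89.58 × 1.039154 = €93.09 per barrel

€93.09 per barrel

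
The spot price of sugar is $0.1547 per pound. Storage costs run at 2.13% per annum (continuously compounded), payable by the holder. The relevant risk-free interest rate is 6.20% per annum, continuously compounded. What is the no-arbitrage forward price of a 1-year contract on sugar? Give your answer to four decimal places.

$0.1681 per pound

Net carry = r + u − y = 0.0620 + 0.0213 − 0.0000 = 0.0833
F = S·e^((r+u−y)T) = 0.1547 · e^(0.0833 × 1) = 0.1547 · e^0.083300
= 0.1547 × 1.086868 = $0.1681 per pound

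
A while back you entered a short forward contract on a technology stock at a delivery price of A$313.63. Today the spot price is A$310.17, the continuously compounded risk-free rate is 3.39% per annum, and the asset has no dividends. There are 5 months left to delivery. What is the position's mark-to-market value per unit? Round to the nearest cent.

-A$0.94

Current fair forward for the remaining 5 months: F = S·e^(r·T), r = 0.0339
F = 310.17 · e^(0.0339 × 5/12) = 310.17 × 1.014225 = 314.5822
Value of long forward = (F − K)·e^(−rT) = (314.5822 − 313.63) · e^(−0.0339·5/12)
= 0.9522 × 0.985974 = 0.94
Short position value = −(long value) = -A$0.94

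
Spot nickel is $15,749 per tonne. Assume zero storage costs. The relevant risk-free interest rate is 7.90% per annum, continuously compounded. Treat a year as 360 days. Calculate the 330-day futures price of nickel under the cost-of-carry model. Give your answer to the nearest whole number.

F = S·e^(rT) = 15749 · e^(0.0790 × 330/360) = 15749 · e^0.072417
= 15749 × 1.075104 = $16,932 per tonne

$16,932 per tonne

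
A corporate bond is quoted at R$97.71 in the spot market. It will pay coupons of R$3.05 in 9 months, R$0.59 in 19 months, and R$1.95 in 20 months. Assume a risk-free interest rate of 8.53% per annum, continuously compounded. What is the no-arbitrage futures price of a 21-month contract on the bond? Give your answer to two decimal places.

PV(coupons) I = 3.05·e^(−0.0853·9/12) + 0.59·e^(−0.0853·19/12) + 1.95·e^(−0.0853·20/12)
I = 2.8610 + 0.5155 + 1.6916 = 5.0681
F = (S − I)·e^(rT) = (97.71 − 5.0681) · e^(0.0853·21/12)
= 92.6419 · e^0.149275 = 92.6419 × 1.160992 = R$107.56

R$107.56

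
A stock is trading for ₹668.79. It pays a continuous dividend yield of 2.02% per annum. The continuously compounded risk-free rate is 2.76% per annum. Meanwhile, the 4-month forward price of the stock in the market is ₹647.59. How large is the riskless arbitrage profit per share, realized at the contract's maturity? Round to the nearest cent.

₹22.85 per share

Fair forward: F* = S·e^(carry·T), with carry = (r − q) = 0.0276 − 0.0202 = 0.0074
F* = 668.79 · e^(0.0074 × 4/12) = 668.79 · e^0.002467 = 668.79 × 1.002470 = ₹670.4419
Market ₹647.59 < fair ₹670.4419: forward underpriced → reverse cash-and-carry (short spot, go long the forward).
At maturity, profit = |F_mkt − F*| = |647.59 − 670.4419| = ₹22.85 per share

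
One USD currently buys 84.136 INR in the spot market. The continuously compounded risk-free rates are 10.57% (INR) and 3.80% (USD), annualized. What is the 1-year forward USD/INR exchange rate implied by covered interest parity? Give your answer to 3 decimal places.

F = S·e^((r_INR − r_USD)T) = 84.136 · e^((0.1057 − 0.0380) × 12/12)
= 84.136 · e^0.067700 = 84.136 × 1.070044
F = 90.029 INR per USD

90.029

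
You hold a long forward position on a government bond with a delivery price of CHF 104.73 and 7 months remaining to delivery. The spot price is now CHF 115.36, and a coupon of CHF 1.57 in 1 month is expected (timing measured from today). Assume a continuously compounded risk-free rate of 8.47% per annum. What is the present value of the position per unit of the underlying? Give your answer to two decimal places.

CHF 14.12

PV(remaining coupons) I = 1.57·e^(−0.0847·1/12) = 1.5590
Current forward F = (S − I)·e^(rT) = (115.36 − 1.5590)·e^(0.0847·7/12) = 113.8010 × 1.050649 = 119.5649
Value (long) = (F − K)·e^(−rT) = (119.5649 − 104.73) × 0.951792 = 14.1197
Value = CHF 14.12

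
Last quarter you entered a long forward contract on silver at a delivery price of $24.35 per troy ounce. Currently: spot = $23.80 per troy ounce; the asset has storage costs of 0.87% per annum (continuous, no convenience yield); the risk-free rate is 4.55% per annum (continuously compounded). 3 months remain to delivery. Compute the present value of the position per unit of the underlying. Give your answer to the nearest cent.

Current fair forward for the remaining 3 months: F = S·e^((r + u)·T), (r + u) = 0.0455 + 0.0087 = 0.0542
F = 23.80 · e^(0.0542 × 3/12) = 23.80 × 1.013642 = 24.1247
Value of long forward = (F − K)·e^(−rT) = (24.1247 − 24.35) · e^(−0.0455·3/12)
= -0.2253 × 0.988689 = -0.22

-$0.22 per troy ounce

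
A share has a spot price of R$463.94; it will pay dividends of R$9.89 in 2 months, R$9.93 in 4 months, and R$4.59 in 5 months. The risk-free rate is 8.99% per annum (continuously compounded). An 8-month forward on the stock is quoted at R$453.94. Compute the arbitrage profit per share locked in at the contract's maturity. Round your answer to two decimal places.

PV(dividends) I = 9.89·e^(−0.0899·2/12) + 9.93·e^(−0.0899·4/12) + 4.59·e^(−0.0899·5/12) = 23.8010
Fair forward F* = (S − I)·e^(rT) = (463.94 − 23.8010)·e^0.059933 = 440.1390 × 1.061765 = 467.3242
Market R$453.94 < fair 467.3242: forward underpriced → reverse cash-and-carry (short the stock, invest proceeds at r, pay the dividends, go long the forward).
Profit at T = |F_mkt − F*| = |453.94 − 467.3242| = R$13.38 per share

R$13.38 per share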